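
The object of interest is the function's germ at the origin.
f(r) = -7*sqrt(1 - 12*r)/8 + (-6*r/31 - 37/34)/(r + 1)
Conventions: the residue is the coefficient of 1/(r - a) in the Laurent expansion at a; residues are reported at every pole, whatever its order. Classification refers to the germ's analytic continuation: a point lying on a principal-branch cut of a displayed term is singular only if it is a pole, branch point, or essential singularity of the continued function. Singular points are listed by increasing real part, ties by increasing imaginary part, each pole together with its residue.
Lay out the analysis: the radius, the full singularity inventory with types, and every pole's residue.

Denominator factor (r + 1): pole of order 1 at -1, modulus 1.
Branch term (-7/8)*sqrt(1 - r/(1/12)): its argument vanishes at r = 1/12, a square-root branch point, modulus 1/12.
The radius of convergence is the smallest modulus among the singular points: 1/12.
The branch term is analytic at -1 and contributes nothing to the residue; only the rational part matters.
At the order-1 pole -1 set g(r) = (r - (-1))*(rational part) = -6*r/31 - 37/34.
Simple pole: residue = g(a) at a = -1, which is -943/1054.
List the singular points by increasing real part (a conjugate pair: the negative imaginary part first).

Radius of convergence at 0: 1/12.
At -1: a pole of order 1; residue -943/1054.
At 1/12: an algebraic (square-root) branch point.


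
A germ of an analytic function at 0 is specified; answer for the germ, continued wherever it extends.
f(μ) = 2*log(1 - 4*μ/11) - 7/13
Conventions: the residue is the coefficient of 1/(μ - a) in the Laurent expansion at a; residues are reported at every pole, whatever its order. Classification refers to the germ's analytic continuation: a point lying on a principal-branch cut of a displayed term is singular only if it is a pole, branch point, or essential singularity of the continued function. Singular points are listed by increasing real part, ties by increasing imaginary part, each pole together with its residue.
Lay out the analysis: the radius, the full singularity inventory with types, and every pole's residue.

Branch term (2)*log(1 - μ/(11/4)): its argument vanishes at μ = 11/4, a logarithmic branch point, modulus 11/4.
The radius of convergence is the smallest modulus among the singular points: 11/4.

Radius of convergence at 0: 11/4.
At 11/4: a logarithmic branch point.


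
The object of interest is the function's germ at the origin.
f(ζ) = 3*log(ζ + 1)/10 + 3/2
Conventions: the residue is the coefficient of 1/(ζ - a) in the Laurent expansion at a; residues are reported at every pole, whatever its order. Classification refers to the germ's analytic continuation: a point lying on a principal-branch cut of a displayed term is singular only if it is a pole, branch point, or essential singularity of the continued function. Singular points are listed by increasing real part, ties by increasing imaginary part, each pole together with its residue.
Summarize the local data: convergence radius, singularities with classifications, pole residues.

Radius of convergence at 0: 1.
At -1: a logarithmic branch point.

Branch term (3/10)*log(1 - ζ/(-1)): its argument vanishes at ζ = -1, a logarithmic branch point, modulus 1.
The radius of convergence is the smallest modulus among the singular points: 1.


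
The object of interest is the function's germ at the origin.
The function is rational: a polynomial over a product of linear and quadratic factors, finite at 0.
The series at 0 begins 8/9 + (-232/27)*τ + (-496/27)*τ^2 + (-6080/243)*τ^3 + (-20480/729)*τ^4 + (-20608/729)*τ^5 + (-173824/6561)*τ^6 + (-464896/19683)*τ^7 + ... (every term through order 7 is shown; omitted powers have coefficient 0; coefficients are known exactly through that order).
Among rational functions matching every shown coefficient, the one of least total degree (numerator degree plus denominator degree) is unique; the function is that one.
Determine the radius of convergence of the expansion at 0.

The radius of convergence is 3/2.

No rational of total degree below 4 reproduces all 8 coefficients; solving the [1/3] Pade equations on them gives f(τ) = (35*τ - 3)/(τ - 3/2)**3, whose expansion matches every shown term.
Denominator factor (τ - 3/2)^3: pole of order 3 at 3/2, modulus 3/2.
The radius of convergence is the smallest modulus among the singular points: 3/2.


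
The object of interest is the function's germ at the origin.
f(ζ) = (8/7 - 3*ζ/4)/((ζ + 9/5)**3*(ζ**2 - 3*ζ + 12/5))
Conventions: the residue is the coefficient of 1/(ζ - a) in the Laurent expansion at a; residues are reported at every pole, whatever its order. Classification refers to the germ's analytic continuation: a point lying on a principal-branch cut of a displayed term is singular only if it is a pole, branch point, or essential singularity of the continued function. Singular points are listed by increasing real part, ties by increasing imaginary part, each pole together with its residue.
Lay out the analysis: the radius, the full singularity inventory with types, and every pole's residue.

Radius of convergence at 0: (2/5)*sqrt(15).
At -9/5: a pole of order 3; residue 3852875/196229376.
At (3/2) - ((1/10)*sqrt(15))*i: a pole of order 1; residue (-3852875/392458752) - ((32875/43606528)*sqrt(15))*i.
At (3/2) + ((1/10)*sqrt(15))*i: a pole of order 1; residue (-3852875/392458752) + ((32875/43606528)*sqrt(15))*i.

Denominator factor (ζ + 9/5)^3: pole of order 3 at -9/5, modulus 9/5.
Denominator factor (ζ**2 - 3*ζ + 12/5): discriminant -3/5, complex-conjugate roots (3/2) + ((1/10)*sqrt(15))*i and (3/2) - ((1/10)*sqrt(15))*i; poles of order 1, moduli (2/5)*sqrt(15) and (2/5)*sqrt(15).
The radius of convergence is the smallest modulus among the singular points: (2/5)*sqrt(15).
At the order-3 pole -9/5 set g(ζ) = (ζ - (-9/5))^3*f(ζ) = (8/7 - 3*ζ/4)/(ζ**2 - 3*ζ + 12/5).
Order-3 pole: residue = g''(a)/2; g''(-9/5) = 3852875/98114688, so the residue is 3852875/196229376.
The factor ζ**2 - 3*ζ + 12/5 splits as (ζ - a)(ζ - a') with a = (3/2) - ((1/10)*sqrt(15))*i, a' = (3/2) + ((1/10)*sqrt(15))*i. At the order-1 pole a set g(ζ) = (ζ - a)*f(ζ) = [(8/7 - 3*ζ/4)/(ζ + 9/5)**3] / (ζ - a').
Simple pole: residue = g(a) at a = (3/2) - ((1/10)*sqrt(15))*i, which is (-3852875/392458752) - ((32875/43606528)*sqrt(15))*i.
The factor ζ**2 - 3*ζ + 12/5 splits as (ζ - a)(ζ - a') with a = (3/2) + ((1/10)*sqrt(15))*i, a' = (3/2) - ((1/10)*sqrt(15))*i. At the order-1 pole a set g(ζ) = (ζ - a)*f(ζ) = [(8/7 - 3*ζ/4)/(ζ + 9/5)**3] / (ζ - a').
Simple pole: residue = g(a) at a = (3/2) + ((1/10)*sqrt(15))*i, which is (-3852875/392458752) + ((32875/43606528)*sqrt(15))*i.
List the singular points by increasing real part (a conjugate pair: the negative imaginary part first).


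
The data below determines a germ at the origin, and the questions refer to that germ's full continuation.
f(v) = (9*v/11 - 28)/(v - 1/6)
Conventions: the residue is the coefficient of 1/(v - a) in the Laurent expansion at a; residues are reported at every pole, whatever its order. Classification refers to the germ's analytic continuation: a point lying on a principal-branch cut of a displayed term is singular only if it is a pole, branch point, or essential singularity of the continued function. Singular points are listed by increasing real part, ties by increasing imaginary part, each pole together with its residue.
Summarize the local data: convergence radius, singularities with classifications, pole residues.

Denominator factor (v - 1/6): pole of order 1 at 1/6, modulus 1/6.
The radius of convergence is the smallest modulus among the singular points: 1/6.
At the order-1 pole 1/6 set g(v) = (v - (1/6))*f(v) = 9*v/11 - 28.
Simple pole: residue = g(a) at a = 1/6, which is -613/22.

Radius of convergence at 0: 1/6.
At 1/6: a pole of order 1; residue -613/22.


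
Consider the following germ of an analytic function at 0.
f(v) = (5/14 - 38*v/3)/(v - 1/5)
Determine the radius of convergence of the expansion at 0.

Denominator factor (v - 1/5): pole of order 1 at 1/5, modulus 1/5.
The radius of convergence is the smallest modulus among the singular points: 1/5.

The radius of convergence is 1/5.


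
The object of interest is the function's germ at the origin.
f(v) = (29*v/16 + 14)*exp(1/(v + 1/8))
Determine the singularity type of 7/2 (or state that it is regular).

The point is a regular point.

There is no denominator, hence no pole anywhere.
The essential point of exp(1/(v - (-1/8))) is -1/8, not 7/2.
So the germ continues analytically to 7/2.


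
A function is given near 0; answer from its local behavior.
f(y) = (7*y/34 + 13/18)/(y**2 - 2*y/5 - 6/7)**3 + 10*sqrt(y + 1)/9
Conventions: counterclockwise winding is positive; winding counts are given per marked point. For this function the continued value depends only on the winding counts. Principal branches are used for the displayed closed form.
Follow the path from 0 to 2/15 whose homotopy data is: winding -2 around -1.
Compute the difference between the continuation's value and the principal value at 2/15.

Continued minus principal equals 0.

The rational part is single-valued and drops out of the difference; each branch term changes only by its own monodromy.
(10/9)*sqrt(1 - y/(-1)): winding -2 is even, the square root returns to the same sheet, contribution 0.
Summing the contributions at y = 2/15 gives 0.


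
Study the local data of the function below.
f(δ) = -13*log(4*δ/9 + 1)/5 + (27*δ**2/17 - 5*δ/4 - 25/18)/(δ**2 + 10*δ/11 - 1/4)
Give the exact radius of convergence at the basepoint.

Denominator factor (δ**2 + 10*δ/11 - 1/4): discriminant 221/121, real irrational roots -5/11 + (1/22)*sqrt(221) and -5/11 - (1/22)*sqrt(221); poles of order 1, moduli -5/11 + (1/22)*sqrt(221) and 5/11 + (1/22)*sqrt(221).
Branch term (-13/5)*log(1 - δ/(-9/4)): its argument vanishes at δ = -9/4, a logarithmic branch point, modulus 9/4.
The radius of convergence is the smallest modulus among the singular points: -5/11 + (1/22)*sqrt(221).

The radius of convergence is -5/11 + (1/22)*sqrt(221).


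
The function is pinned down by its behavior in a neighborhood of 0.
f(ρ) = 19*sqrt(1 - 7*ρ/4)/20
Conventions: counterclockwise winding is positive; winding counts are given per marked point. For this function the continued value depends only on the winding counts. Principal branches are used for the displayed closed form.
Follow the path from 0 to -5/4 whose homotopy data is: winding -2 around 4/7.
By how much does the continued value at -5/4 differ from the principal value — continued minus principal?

Continued minus principal equals 0.

The rational part is single-valued and drops out of the difference; each branch term changes only by its own monodromy.
(19/20)*sqrt(1 - ρ/(4/7)): winding -2 is even, the square root returns to the same sheet, contribution 0.
Summing the contributions at ρ = -5/4 gives 0.


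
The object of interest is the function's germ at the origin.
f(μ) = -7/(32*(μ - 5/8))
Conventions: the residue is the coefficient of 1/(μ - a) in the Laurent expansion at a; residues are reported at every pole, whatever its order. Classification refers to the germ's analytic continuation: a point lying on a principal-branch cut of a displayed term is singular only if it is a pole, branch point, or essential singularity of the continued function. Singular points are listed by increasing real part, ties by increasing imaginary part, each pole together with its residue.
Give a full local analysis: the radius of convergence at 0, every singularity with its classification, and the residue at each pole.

Denominator factor (μ - 5/8): pole of order 1 at 5/8, modulus 5/8.
The radius of convergence is the smallest modulus among the singular points: 5/8.
At the order-1 pole 5/8 set g(μ) = (μ - (5/8))*f(μ) = -7/32.
Simple pole: residue = g(a) at a = 5/8, which is -7/32.

Radius of convergence at 0: 5/8.
At 5/8: a pole of order 1; residue -7/32.


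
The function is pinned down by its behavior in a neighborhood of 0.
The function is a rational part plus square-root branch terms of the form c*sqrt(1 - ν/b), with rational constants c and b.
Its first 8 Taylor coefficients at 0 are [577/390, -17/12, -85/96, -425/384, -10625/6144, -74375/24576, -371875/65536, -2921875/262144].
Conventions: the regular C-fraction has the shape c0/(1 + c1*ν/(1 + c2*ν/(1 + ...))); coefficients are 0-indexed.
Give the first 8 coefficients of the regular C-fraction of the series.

The regular C-fraction coefficients are [577/390, 1105/1154, -7305/4616, -2885/11688, -11725/11688, -1461/3752, -3229/3752, -11725/25832].

Taylor coefficients (read off): a_0 = 577/390, a_1 = -17/12, a_2 = -85/96, a_3 = -425/384, a_4 = -10625/6144, a_5 = -74375/24576, a_6 = -371875/65536, a_7 = -2921875/262144.
c0 = a_0 = 577/390. Peel one level at a time: if S = 1 + c*ν/S' with S'(0) = 1, then c is the ν-coefficient of S and S' = c*ν/(S - 1).
S_1 = c0/f = 1 + (1105/1154)*ν + (8072025/5326864)*ν^2 + ...; c1 = 1105/1154.
S_2 = c1*ν/(S_1 - 1) = 1 + (-7305/4616)*ν + (-25/64)*ν^2 + ...; c2 = -7305/4616.
S_3 = c2*ν/(S_2 - 1) = 1 + (-2885/11688)*ν + (-33826625/136609344)*ν^2 + ...; c3 = -2885/11688.
S_4 = c3*ν/(S_3 - 1) = 1 + (-11725/11688)*ν + (-25/64)*ν^2 + ...; c4 = -11725/11688.
S_5 = c4*ν/(S_4 - 1) = 1 + (-1461/3752)*ν + (-4717569/14077504)*ν^2 + ...; c5 = -1461/3752.
S_6 = c5*ν/(S_5 - 1) = 1 + (-3229/3752)*ν + (-25/64)*ν^2 + ...; c6 = -3229/3752.
S_7 = c6*ν/(S_6 - 1) = 1 + (-11725/25832)*ν + ...; c7 = -11725/25832.


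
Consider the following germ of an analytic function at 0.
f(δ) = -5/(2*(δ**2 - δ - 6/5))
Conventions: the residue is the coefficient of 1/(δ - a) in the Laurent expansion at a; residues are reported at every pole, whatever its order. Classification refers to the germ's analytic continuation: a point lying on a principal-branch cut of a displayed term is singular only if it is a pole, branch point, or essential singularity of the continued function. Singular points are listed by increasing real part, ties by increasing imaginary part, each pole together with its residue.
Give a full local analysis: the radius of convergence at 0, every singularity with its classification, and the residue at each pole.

Denominator factor (δ**2 - δ - 6/5): discriminant 29/5, real irrational roots 1/2 + (1/10)*sqrt(145) and 1/2 - (1/10)*sqrt(145); poles of order 1, moduli 1/2 + (1/10)*sqrt(145) and -1/2 + (1/10)*sqrt(145).
The radius of convergence is the smallest modulus among the singular points: -1/2 + (1/10)*sqrt(145).
The factor δ**2 - δ - 6/5 splits as (δ - a)(δ - a') with a = 1/2 - (1/10)*sqrt(145), a' = 1/2 + (1/10)*sqrt(145). At the order-1 pole a set g(δ) = (δ - a)*f(δ) = [-5/2] / (δ - a').
Simple pole: residue = g(a) at a = 1/2 - (1/10)*sqrt(145), which is (5/58)*sqrt(145).
The factor δ**2 - δ - 6/5 splits as (δ - a)(δ - a') with a = 1/2 + (1/10)*sqrt(145), a' = 1/2 - (1/10)*sqrt(145). At the order-1 pole a set g(δ) = (δ - a)*f(δ) = [-5/2] / (δ - a').
Simple pole: residue = g(a) at a = 1/2 + (1/10)*sqrt(145), which is -(5/58)*sqrt(145).
List the singular points by increasing real part (a conjugate pair: the negative imaginary part first).

Radius of convergence at 0: -1/2 + (1/10)*sqrt(145).
At 1/2 - (1/10)*sqrt(145): a pole of order 1; residue (5/58)*sqrt(145).
At 1/2 + (1/10)*sqrt(145): a pole of order 1; residue -(5/58)*sqrt(145).


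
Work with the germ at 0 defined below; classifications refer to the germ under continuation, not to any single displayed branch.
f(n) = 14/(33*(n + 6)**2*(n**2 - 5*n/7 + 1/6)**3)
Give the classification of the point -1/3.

The point is a regular point.

Denominator factors: n**2 - 5*n/7 + 1/6 = 65/126 at n = -1/3; n + 6 = 17/3 at n = -1/3 — none vanishes.
So the germ continues analytically to -1/3.


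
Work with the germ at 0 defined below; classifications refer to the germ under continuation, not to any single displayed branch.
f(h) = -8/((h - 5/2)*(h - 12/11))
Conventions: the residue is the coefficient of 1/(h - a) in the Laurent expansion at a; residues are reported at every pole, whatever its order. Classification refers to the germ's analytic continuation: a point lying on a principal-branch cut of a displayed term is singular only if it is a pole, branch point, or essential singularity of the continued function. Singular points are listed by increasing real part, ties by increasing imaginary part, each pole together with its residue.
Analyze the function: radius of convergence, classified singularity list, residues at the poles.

Denominator factor (h - 12/11): pole of order 1 at 12/11, modulus 12/11.
Denominator factor (h - 5/2): pole of order 1 at 5/2, modulus 5/2.
The radius of convergence is the smallest modulus among the singular points: 12/11.
At the order-1 pole 12/11 set g(h) = (h - (12/11))*f(h) = -8/(h - 5/2).
Simple pole: residue = g(a) at a = 12/11, which is 176/31.
At the order-1 pole 5/2 set g(h) = (h - (5/2))*f(h) = -8/(h - 12/11).
Simple pole: residue = g(a) at a = 5/2, which is -176/31.
List the singular points by increasing real part (a conjugate pair: the negative imaginary part first).

Radius of convergence at 0: 12/11.
At 12/11: a pole of order 1; residue 176/31.
At 5/2: a pole of order 1; residue -176/31.


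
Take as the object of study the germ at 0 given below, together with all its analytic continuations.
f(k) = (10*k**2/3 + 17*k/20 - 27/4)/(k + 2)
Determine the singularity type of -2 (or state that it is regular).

The denominator factor k + 2 vanishes at -2 and appears to the power 1; the numerator there equals 293/60, nonzero, and no other factor vanishes.
Hence a pole whose order is the multiplicity, 1.

The point is a pole of order 1.


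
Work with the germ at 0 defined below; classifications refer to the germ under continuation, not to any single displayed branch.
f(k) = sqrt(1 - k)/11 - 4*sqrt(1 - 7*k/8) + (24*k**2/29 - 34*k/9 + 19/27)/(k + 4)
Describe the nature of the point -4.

The point is a pole of order 1.

The denominator factor k + 4 vanishes at -4 and appears to the power 1; the numerator there equals 22751/783, nonzero, and no other factor vanishes.
The branch terms are analytic at this point.
Hence a pole whose order is the multiplicity, 1.


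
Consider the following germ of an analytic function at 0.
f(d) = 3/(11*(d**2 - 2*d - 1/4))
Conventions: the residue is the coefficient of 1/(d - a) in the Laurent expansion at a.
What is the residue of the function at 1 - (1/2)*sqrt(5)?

The residue is -(3/55)*sqrt(5).

The factor d**2 - 2*d - 1/4 splits as (d - a)(d - a') with a = 1 - (1/2)*sqrt(5), a' = 1 + (1/2)*sqrt(5). At the order-1 pole a set g(d) = (d - a)*f(d) = [3/11] / (d - a').
Simple pole: residue = g(a) at a = 1 - (1/2)*sqrt(5), which is -(3/55)*sqrt(5).


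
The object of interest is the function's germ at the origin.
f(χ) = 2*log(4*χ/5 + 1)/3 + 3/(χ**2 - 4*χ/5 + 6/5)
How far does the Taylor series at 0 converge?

The radius of convergence is (1/5)*sqrt(30).

Denominator factor (χ**2 - 4*χ/5 + 6/5): discriminant -104/25, complex-conjugate roots (2/5) + ((1/5)*sqrt(26))*i and (2/5) - ((1/5)*sqrt(26))*i; poles of order 1, moduli (1/5)*sqrt(30) and (1/5)*sqrt(30).
Branch term (2/3)*log(1 - χ/(-5/4)): its argument vanishes at χ = -5/4, a logarithmic branch point, modulus 5/4.
The radius of convergence is the smallest modulus among the singular points: (1/5)*sqrt(30).


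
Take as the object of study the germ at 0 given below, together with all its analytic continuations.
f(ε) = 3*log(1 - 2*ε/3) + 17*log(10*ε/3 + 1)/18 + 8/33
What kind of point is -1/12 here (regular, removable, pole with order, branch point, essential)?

The point is a regular point.

There is no denominator, hence no pole anywhere.
Branch term log(1 - ε/(-3/10)): argument at -1/12 is 13/18, nonzero, so -1/12 is not its branch point (a point on a principal cut is still regular for the continued germ).
Branch term log(1 - ε/(3/2)): argument at -1/12 is 19/18, nonzero, so -1/12 is not its branch point (a point on a principal cut is still regular for the continued germ).
So the germ continues analytically to -1/12.


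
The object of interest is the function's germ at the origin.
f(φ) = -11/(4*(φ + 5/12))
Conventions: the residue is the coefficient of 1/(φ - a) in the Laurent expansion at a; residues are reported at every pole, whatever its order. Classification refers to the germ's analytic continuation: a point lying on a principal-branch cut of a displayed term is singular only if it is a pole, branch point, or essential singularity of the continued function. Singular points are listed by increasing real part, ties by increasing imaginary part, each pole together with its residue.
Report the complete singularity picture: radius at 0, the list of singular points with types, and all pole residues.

Denominator factor (φ + 5/12): pole of order 1 at -5/12, modulus 5/12.
The radius of convergence is the smallest modulus among the singular points: 5/12.
At the order-1 pole -5/12 set g(φ) = (φ - (-5/12))*f(φ) = -11/4.
Simple pole: residue = g(a) at a = -5/12, which is -11/4.

Radius of convergence at 0: 5/12.
At -5/12: a pole of order 1; residue -11/4.


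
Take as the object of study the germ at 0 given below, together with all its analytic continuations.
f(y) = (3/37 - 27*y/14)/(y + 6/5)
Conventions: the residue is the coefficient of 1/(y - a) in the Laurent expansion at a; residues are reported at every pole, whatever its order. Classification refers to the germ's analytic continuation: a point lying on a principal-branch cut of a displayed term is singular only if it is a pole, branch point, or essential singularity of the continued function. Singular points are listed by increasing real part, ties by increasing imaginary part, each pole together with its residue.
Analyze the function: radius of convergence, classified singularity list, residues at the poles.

Denominator factor (y + 6/5): pole of order 1 at -6/5, modulus 6/5.
The radius of convergence is the smallest modulus among the singular points: 6/5.
At the order-1 pole -6/5 set g(y) = (y - (-6/5))*f(y) = 3/37 - 27*y/14.
Simple pole: residue = g(a) at a = -6/5, which is 3102/1295.

Radius of convergence at 0: 6/5.
At -6/5: a pole of order 1; residue 3102/1295.


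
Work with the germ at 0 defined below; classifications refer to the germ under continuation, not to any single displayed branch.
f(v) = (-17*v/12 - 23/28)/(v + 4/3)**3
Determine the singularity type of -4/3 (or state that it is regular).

The point is a pole of order 3.

The denominator factor v + 4/3 vanishes at -4/3 and appears to the power 3; the numerator there equals 269/252, nonzero, and no other factor vanishes.
Hence a pole whose order is the multiplicity, 3.


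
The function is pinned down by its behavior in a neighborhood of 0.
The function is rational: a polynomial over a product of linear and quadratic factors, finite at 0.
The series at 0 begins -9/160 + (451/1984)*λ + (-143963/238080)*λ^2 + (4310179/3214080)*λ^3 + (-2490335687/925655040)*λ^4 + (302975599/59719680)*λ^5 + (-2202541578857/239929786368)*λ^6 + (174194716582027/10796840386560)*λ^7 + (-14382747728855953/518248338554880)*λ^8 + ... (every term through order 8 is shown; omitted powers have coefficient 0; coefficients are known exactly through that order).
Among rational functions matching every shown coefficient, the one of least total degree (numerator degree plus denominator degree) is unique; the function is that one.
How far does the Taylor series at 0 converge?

The radius of convergence is 2/3.

No rational of total degree below 7 reproduces all 9 coefficients; solving the [1/6] Pade equations on them gives f(λ) = (12*λ/31 - 9/10)/((λ + 2/3)**2*(λ**2 - 11*λ/6 - 6)**2), whose expansion matches every shown term.
Denominator factor (λ**2 - 11*λ/6 - 6)^2: discriminant 985/36, real irrational roots 11/12 + (1/12)*sqrt(985) and 11/12 - (1/12)*sqrt(985); poles of order 2, moduli 11/12 + (1/12)*sqrt(985) and -11/12 + (1/12)*sqrt(985).
Denominator factor (λ + 2/3)^2: pole of order 2 at -2/3, modulus 2/3.
The radius of convergence is the smallest modulus among the singular points: 2/3.


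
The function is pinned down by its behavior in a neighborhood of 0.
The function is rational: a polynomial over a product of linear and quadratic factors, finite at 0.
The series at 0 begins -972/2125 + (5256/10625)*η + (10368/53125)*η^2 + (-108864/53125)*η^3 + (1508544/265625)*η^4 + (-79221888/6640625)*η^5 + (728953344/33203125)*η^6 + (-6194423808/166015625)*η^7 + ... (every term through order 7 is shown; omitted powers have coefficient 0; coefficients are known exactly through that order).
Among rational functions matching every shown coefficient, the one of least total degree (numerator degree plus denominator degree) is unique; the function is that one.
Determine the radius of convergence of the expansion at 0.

The radius of convergence is 5/6.

No rational of total degree below 4 reproduces all 8 coefficients; solving the [1/3] Pade equations on them gives f(η) = (-2*η/3 - 9/34)/(η + 5/6)**3, whose expansion matches every shown term.
Denominator factor (η + 5/6)^3: pole of order 3 at -5/6, modulus 5/6.
The radius of convergence is the smallest modulus among the singular points: 5/6.


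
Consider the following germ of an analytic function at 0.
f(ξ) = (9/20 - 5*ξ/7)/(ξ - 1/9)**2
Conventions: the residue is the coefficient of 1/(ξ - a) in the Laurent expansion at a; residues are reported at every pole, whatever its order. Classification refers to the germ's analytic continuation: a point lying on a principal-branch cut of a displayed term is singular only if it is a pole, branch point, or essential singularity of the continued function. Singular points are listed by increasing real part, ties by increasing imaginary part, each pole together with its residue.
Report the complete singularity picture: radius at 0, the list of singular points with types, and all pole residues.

Denominator factor (ξ - 1/9)^2: pole of order 2 at 1/9, modulus 1/9.
The radius of convergence is the smallest modulus among the singular points: 1/9.
At the order-2 pole 1/9 set g(ξ) = (ξ - (1/9))^2*f(ξ) = 9/20 - 5*ξ/7.
Order-2 pole: residue = g'(a); g'(1/9) = -5/7, so the residue is -5/7.

Radius of convergence at 0: 1/9.
At 1/9: a pole of order 2; residue -5/7.


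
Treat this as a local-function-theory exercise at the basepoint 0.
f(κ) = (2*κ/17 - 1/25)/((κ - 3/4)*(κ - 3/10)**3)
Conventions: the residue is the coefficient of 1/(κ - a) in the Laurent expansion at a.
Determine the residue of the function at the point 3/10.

At the order-3 pole 3/10 set g(κ) = (κ - (3/10))^3*f(κ) = (2*κ/17 - 1/25)/(κ - 3/4).
Order-3 pole: residue = g''(a)/2; g''(3/10) = -13120/12393, so the residue is -6560/12393.

The residue is -6560/12393.


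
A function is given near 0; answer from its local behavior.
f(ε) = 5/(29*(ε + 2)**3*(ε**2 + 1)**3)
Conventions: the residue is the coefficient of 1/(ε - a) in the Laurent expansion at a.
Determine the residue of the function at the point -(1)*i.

The residue is (-81/36250) + (843/145000)*i.

The factor ε**2 + 1 splits as (ε - a)(ε - a') with a = -(1)*i, a' = (1)*i. At the order-3 pole a set g(ε) = (ε - a)^3*f(ε) = [5/(29*(ε + 2)**3)] / (ε - a')^3.
Order-3 pole: residue = g''(a)/2; g''(-(1)*i) = (-81/18125) + (843/72500)*i, so the residue is (-81/36250) + (843/145000)*i.


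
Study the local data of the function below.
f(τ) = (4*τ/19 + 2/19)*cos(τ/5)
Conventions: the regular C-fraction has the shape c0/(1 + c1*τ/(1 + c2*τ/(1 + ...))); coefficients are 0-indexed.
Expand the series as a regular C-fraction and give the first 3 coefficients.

Taylor coefficients (expand at 0): a_0 = 2/19, a_1 = 4/19, a_2 = -1/475.
c0 = a_0 = 2/19. Peel one level at a time: if S = 1 + c*τ/S' with S'(0) = 1, then c is the τ-coefficient of S and S' = c*τ/(S - 1).
S_1 = c0/f = 1 + (-2)*τ + (201/50)*τ^2 + ...; c1 = -2.
S_2 = c1*τ/(S_1 - 1) = 1 + (201/100)*τ + ...; c2 = 201/100.

The regular C-fraction coefficients are [2/19, -2, 201/100].


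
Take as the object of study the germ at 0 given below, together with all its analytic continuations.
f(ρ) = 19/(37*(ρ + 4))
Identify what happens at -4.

The denominator factor ρ + 4 vanishes at -4 and appears to the power 1; the numerator there equals 19/37, nonzero, and no other factor vanishes.
Hence a pole whose order is the multiplicity, 1.

The point is a pole of order 1.


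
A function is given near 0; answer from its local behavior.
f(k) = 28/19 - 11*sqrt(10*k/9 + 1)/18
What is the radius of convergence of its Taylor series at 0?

Branch term (-11/18)*sqrt(1 - k/(-9/10)): its argument vanishes at k = -9/10, a square-root branch point, modulus 9/10.
The radius of convergence is the smallest modulus among the singular points: 9/10.

The radius of convergence is 9/10.


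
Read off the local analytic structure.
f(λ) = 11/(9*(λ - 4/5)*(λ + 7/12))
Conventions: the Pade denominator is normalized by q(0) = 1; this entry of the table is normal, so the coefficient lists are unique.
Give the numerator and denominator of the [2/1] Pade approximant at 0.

Taylor coefficients needed (expand at 0): a_0 = -55/21, a_1 = 715/588, a_2 = -101695/16464, a_3 = 2523235/460992.
Write the denominator as Q(λ) = 1 + q1*λ. Requiring Q*f - P = O(λ^4) with deg P <= 2 kills the coefficients of λ^3..λ^3 in Q*f:
  λ^3: a_3 + q1*a_2 = 0, i.e. 2523235/460992 + (-101695/16464)*q1 = 0.
Solving this linear system: q1 = 45877/51772.
The numerator is Q*f truncated at degree 2: P0 = a_0 = -55/21; P1 = a_1 + q1*a_0 = -14300/12943; P2 = a_2 + q1*a_1 = -66000/12943.

The Pade approximant has numerator coefficients [-55/21, -14300/12943, -66000/12943]; denominator coefficients [1, 45877/51772].


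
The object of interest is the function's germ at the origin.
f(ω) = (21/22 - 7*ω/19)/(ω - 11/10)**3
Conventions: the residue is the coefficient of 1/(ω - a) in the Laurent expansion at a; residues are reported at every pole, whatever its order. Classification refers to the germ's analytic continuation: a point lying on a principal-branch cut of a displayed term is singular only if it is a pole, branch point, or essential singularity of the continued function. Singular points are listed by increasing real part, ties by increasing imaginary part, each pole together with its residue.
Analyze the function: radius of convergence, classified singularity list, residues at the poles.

Radius of convergence at 0: 11/10.
At 11/10: a pole of order 3; residue 0.

Denominator factor (ω - 11/10)^3: pole of order 3 at 11/10, modulus 11/10.
The radius of convergence is the smallest modulus among the singular points: 11/10.
At the order-3 pole 11/10 set g(ω) = (ω - (11/10))^3*f(ω) = 21/22 - 7*ω/19.
Order-3 pole: residue = g''(a)/2; g''(11/10) = 0, so the residue is 0.


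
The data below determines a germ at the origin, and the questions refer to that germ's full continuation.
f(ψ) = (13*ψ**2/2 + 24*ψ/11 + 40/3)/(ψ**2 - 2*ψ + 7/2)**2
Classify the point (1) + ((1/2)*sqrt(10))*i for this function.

The denominator factor ψ**2 - 2*ψ + 7/2 vanishes at (1) + ((1/2)*sqrt(10))*i and appears to the power 2; the numerator there equals (761/132) + ((167/22)*sqrt(10))*i, nonzero, and no other factor vanishes.
Hence a pole whose order is the multiplicity, 2.

The point is a pole of order 2.


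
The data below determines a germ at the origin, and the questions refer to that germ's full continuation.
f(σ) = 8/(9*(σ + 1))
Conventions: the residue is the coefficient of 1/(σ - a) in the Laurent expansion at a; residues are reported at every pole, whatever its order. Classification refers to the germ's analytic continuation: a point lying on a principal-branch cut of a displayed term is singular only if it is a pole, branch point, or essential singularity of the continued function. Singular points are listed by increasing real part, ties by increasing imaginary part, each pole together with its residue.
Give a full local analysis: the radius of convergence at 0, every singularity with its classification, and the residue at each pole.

Denominator factor (σ + 1): pole of order 1 at -1, modulus 1.
The radius of convergence is the smallest modulus among the singular points: 1.
At the order-1 pole -1 set g(σ) = (σ - (-1))*f(σ) = 8/9.
Simple pole: residue = g(a) at a = -1, which is 8/9.

Radius of convergence at 0: 1.
At -1: a pole of order 1; residue 8/9.


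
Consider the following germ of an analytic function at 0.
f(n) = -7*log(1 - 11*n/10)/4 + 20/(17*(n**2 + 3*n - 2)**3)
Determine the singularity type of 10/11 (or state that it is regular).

The point is a logarithmic branch point.

The term (-7/4)*log(1 - n/(10/11)) has argument 1 - 10/11/(10/11) = 0 at 10/11: a logarithmic (infinitely-sheeted) branch point; the remaining terms are analytic or single-valued there.


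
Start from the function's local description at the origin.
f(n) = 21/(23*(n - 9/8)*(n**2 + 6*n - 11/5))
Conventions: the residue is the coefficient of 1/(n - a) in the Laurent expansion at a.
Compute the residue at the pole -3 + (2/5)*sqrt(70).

The factor n**2 + 6*n - 11/5 splits as (n - a)(n - a') with a = -3 + (2/5)*sqrt(70), a' = -3 - (2/5)*sqrt(70). At the order-1 pole a set g(n) = (n - a)*f(n) = [21/(23*(n - 9/8))] / (n - a').
Simple pole: residue = g(a) at a = -3 + (2/5)*sqrt(70), which is -3360/42803 - (495/42803)*sqrt(70).

The residue is -3360/42803 - (495/42803)*sqrt(70).


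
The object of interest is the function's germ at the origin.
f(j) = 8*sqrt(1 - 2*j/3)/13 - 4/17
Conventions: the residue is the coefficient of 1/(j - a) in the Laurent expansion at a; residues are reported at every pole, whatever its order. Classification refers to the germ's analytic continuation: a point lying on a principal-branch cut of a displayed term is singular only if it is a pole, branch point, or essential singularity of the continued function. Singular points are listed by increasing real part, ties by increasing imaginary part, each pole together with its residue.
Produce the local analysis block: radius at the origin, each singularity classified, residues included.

Branch term (8/13)*sqrt(1 - j/(3/2)): its argument vanishes at j = 3/2, a square-root branch point, modulus 3/2.
The radius of convergence is the smallest modulus among the singular points: 3/2.

Radius of convergence at 0: 3/2.
At 3/2: an algebraic (square-root) branch point.


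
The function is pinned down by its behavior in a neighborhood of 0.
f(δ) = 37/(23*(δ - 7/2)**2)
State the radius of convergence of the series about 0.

Denominator factor (δ - 7/2)^2: pole of order 2 at 7/2, modulus 7/2.
The radius of convergence is the smallest modulus among the singular points: 7/2.

The radius of convergence is 7/2.


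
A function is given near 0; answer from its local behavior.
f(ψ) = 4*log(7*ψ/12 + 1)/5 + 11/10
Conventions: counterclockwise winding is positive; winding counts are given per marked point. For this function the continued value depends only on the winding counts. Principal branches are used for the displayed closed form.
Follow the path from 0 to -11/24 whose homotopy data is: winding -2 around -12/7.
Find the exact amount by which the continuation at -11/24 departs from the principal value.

The rational part is single-valued and drops out of the difference; each branch term changes only by its own monodromy.
(4/5)*log(1 - ψ/(-12/7)): each positive loop around -12/7 adds 2*pi*i to the log, so winding -2 contributes (4/5)*(-2)*2*pi*i = -(16/5)*pi*i.
Summing the contributions at ψ = -11/24 gives -(16/5)*pi*i.

Continued minus principal equals -(16/5)*pi*i.


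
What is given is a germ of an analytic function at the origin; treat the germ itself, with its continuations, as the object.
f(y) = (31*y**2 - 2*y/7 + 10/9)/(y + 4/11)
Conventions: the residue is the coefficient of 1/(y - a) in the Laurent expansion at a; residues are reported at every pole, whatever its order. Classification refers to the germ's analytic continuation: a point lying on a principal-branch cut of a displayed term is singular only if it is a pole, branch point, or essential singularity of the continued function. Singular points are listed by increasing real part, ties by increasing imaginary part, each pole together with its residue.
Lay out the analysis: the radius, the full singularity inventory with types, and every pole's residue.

Radius of convergence at 0: 4/11.
At -4/11: a pole of order 1; residue 40510/7623.

Denominator factor (y + 4/11): pole of order 1 at -4/11, modulus 4/11.
The radius of convergence is the smallest modulus among the singular points: 4/11.
At the order-1 pole -4/11 set g(y) = (y - (-4/11))*f(y) = 31*y**2 - 2*y/7 + 10/9.
Simple pole: residue = g(a) at a = -4/11, which is 40510/7623.


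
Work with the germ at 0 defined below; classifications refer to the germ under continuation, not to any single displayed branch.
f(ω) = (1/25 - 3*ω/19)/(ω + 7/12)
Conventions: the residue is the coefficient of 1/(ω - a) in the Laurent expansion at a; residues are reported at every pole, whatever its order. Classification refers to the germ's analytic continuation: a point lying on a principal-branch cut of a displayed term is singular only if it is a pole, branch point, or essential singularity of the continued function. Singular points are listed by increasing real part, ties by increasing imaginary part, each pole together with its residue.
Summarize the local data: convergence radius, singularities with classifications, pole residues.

Denominator factor (ω + 7/12): pole of order 1 at -7/12, modulus 7/12.
The radius of convergence is the smallest modulus among the singular points: 7/12.
At the order-1 pole -7/12 set g(ω) = (ω - (-7/12))*f(ω) = 1/25 - 3*ω/19.
Simple pole: residue = g(a) at a = -7/12, which is 251/1900.

Radius of convergence at 0: 7/12.
At -7/12: a pole of order 1; residue 251/1900.


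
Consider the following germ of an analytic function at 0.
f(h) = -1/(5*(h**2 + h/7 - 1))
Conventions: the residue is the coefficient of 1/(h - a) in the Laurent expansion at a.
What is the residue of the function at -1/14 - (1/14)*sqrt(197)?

The factor h**2 + h/7 - 1 splits as (h - a)(h - a') with a = -1/14 - (1/14)*sqrt(197), a' = -1/14 + (1/14)*sqrt(197). At the order-1 pole a set g(h) = (h - a)*f(h) = [-1/5] / (h - a').
Simple pole: residue = g(a) at a = -1/14 - (1/14)*sqrt(197), which is (7/985)*sqrt(197).

The residue is (7/985)*sqrt(197).


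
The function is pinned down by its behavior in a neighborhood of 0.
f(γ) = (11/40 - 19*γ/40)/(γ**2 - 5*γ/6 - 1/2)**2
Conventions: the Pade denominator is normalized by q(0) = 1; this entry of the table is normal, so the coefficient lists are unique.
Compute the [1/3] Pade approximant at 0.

The Pade approximant has numerator coefficients [11/10, -491401/189280]; denominator coefficients [1, 153343/56784, -753797/170352, -162191/14196].

Taylor coefficients needed (expand at 0): a_0 = 11/10, a_1 = -167/30, a_2 = 199/10, a_3 = -17767/270, a_4 = 163747/810.
Write the denominator as Q(γ) = 1 + q1*γ + q2*γ^2 + q3*γ^3. Requiring Q*f - P = O(γ^5) with deg P <= 1 kills the coefficients of γ^2..γ^4 in Q*f:
  γ^2: a_2 + q1*a_1 + q2*a_0 = 0, i.e. 199/10 + (-167/30)*q1 + (11/10)*q2 = 0.
  γ^3: a_3 + q1*a_2 + q2*a_1 + q3*a_0 = 0, i.e. -17767/270 + (199/10)*q1 + (-167/30)*q2 + (11/10)*q3 = 0.
  γ^4: a_4 + q1*a_3 + q2*a_2 + q3*a_1 = 0, i.e. 163747/810 + (-17767/270)*q1 + (199/10)*q2 + (-167/30)*q3 = 0.
Solving this linear system: q1 = 153343/56784, q2 = -753797/170352, q3 = -162191/14196.
The numerator is Q*f truncated at degree 1: P0 = a_0 = 11/10; P1 = a_1 + q1*a_0 = -491401/189280.


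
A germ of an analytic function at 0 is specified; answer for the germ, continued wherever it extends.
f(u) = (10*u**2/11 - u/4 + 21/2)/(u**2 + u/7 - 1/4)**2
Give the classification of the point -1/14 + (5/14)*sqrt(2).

The point is a pole of order 2.

The denominator factor u**2 + u/7 - 1/4 vanishes at -1/14 + (5/14)*sqrt(2) and appears to the power 2; the numerator there equals 46373/4312 - (585/4312)*sqrt(2), nonzero, and no other factor vanishes.
Hence a pole whose order is the multiplicity, 2.
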